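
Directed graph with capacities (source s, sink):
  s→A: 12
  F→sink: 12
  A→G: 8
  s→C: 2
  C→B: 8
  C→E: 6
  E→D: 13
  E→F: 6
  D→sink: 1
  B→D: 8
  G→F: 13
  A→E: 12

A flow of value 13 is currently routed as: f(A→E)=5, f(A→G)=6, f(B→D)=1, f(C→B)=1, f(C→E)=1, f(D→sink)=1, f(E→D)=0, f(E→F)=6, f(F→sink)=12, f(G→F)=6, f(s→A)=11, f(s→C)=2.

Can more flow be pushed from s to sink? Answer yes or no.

No

Residual reachable from s: {A, B, C, D, E, F, G, s}; sink is not reachable.
Saturated cut: D→sink, F→sink with total capacity 13 = current flow value. Flow is maximum.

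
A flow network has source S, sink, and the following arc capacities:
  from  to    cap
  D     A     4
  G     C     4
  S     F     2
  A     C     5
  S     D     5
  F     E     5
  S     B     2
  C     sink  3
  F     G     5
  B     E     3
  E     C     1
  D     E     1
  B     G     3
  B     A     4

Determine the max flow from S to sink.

Augment S->D->E->C->sink: bottleneck 1. Total 1.
Augment S->D->A->C->sink: bottleneck 2. Total 3.
No augmenting path remains in the residual graph.

3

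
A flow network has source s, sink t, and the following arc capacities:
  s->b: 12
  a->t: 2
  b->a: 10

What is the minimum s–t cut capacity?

Max flow = 2 (via 1 augmenting path).
In the residual at optimum, the set reachable from s is {a, b, s}.
Cut edges: a->t (cap 2). Sum = 2.

2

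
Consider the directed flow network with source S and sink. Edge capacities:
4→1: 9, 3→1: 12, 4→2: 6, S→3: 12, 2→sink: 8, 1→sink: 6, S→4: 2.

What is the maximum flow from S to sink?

8

Augment S→3→1→sink: bottleneck 6. Total 6.
Augment S→4→2→sink: bottleneck 2. Total 8.
No augmenting path remains in the residual graph.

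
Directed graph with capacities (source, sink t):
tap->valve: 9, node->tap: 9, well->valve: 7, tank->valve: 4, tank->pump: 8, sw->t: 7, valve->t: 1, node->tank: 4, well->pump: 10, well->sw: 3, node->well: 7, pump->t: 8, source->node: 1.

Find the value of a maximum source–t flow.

Augment source->node->tap->valve->t: bottleneck 1. Total 1.
No augmenting path remains in the residual graph.

1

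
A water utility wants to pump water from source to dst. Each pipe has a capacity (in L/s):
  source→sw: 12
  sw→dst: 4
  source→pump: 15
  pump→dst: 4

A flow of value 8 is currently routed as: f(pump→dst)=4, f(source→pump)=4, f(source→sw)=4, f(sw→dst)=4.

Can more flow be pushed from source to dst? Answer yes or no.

Residual reachable from source: {pump, source, sw}; dst is not reachable.
Saturated cut: pump→dst, sw→dst with total capacity 8 = current flow value. Flow is maximum.

No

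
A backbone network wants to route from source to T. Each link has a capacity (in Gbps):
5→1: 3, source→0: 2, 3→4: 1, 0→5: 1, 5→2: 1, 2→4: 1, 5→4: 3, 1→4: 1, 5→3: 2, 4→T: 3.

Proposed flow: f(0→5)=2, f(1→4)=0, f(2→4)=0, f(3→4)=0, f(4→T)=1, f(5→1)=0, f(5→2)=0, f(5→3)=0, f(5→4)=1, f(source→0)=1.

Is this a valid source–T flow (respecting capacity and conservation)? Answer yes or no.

No

Capacity violated on 0→5: flow 2 > capacity 1.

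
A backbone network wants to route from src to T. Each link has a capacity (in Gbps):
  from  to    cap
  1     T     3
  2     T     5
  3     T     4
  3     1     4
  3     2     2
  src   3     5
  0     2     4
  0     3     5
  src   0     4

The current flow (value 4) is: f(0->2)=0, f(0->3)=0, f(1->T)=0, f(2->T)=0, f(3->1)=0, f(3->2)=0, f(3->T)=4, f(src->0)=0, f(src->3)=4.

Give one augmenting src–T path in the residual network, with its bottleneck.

src->0->2->T, bottleneck 4

Residual along src->0->2->T: src->0: 4, 0->2: 4, 2->T: 5.
Bottleneck = min = 4.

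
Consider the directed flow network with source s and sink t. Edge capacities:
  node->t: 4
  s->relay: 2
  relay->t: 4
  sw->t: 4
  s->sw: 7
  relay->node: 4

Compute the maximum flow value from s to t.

Augment s->relay->t: bottleneck 2. Total 2.
Augment s->sw->t: bottleneck 4. Total 6.
No augmenting path remains in the residual graph.

6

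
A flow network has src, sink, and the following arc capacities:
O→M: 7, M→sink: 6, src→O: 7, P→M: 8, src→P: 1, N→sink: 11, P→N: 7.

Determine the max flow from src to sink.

Augment src→O→M→sink: bottleneck 6. Total 6.
Augment src→P→N→sink: bottleneck 1. Total 7.
No augmenting path remains in the residual graph.

7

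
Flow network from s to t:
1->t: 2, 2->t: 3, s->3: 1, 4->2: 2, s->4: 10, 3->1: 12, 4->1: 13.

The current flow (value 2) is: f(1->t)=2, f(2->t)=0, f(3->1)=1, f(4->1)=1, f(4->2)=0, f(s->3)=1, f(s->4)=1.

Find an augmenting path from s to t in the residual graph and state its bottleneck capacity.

s->4->2->t, bottleneck 2

Residual along s->4->2->t: s->4: 9, 4->2: 2, 2->t: 3.
Bottleneck = min = 2.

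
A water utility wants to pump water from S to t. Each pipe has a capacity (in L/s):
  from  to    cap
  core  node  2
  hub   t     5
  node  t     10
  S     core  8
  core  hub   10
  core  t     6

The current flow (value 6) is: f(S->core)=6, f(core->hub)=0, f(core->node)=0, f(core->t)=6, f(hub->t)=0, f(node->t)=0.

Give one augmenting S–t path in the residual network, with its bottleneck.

S->core->hub->t, bottleneck 2

Residual along S->core->hub->t: S->core: 2, core->hub: 10, hub->t: 5.
Bottleneck = min = 2.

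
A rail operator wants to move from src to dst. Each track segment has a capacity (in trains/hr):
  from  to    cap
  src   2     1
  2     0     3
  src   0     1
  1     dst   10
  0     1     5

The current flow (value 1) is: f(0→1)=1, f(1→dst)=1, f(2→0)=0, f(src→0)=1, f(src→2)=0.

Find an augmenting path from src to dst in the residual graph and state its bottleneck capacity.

Residual along src→2→0→1→dst: src→2: 1, 2→0: 3, 0→1: 4, 1→dst: 9.
Bottleneck = min = 1.

src→2→0→1→dst, bottleneck 1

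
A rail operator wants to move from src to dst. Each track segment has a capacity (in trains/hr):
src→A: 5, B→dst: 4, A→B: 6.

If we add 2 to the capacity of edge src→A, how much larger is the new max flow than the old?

Original max flow = 4.
Edge src→A does not cross the min cut (source side {A, B, src}), so extra capacity there cannot help.
New max flow = 4. Increase = 0.

0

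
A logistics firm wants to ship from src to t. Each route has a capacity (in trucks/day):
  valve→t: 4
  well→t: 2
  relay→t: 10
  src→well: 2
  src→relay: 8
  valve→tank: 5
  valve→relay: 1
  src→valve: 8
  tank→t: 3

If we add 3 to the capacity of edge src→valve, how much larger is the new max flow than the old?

Original max flow = 18.
Even with extra capacity on src→valve, another cut of capacity 18 remains binding.
New max flow = 18. Increase = 0.

0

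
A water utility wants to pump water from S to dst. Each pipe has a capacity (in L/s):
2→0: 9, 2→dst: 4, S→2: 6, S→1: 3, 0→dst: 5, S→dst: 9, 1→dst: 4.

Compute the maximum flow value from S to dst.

Augment S→dst: bottleneck 9. Total 9.
Augment S→1→dst: bottleneck 3. Total 12.
Augment S→2→dst: bottleneck 4. Total 16.
Augment S→2→0→dst: bottleneck 2. Total 18.
No augmenting path remains in the residual graph.

18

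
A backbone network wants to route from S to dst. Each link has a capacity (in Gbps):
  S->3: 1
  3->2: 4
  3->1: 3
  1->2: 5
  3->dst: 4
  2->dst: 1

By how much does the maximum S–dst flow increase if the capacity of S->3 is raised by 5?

4

Original max flow = 1.
After raising cap(S->3), augmenting paths through that edge carry 4 more units.
New max flow = 5. Increase = 4.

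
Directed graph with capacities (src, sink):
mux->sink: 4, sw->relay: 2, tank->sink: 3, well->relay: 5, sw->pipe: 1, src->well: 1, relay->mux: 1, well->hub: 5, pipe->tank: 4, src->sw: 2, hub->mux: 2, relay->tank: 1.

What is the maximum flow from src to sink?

Augment src->sw->pipe->tank->sink: bottleneck 1. Total 1.
Augment src->sw->relay->tank->sink: bottleneck 1. Total 2.
Augment src->well->relay->mux->sink: bottleneck 1. Total 3.
No augmenting path remains in the residual graph.

3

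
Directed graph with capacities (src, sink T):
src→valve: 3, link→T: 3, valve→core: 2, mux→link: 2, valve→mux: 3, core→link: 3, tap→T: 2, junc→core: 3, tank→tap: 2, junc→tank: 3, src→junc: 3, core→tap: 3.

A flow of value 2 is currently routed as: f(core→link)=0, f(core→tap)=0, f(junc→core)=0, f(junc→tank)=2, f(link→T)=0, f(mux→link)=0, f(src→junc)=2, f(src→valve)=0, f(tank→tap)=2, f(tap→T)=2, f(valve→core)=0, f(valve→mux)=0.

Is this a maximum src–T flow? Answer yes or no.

No

Residual path src→junc→core→link→T has bottleneck 1 > 0.
Pushing 1 along it raises the flow to 3, so the given flow is not maximum.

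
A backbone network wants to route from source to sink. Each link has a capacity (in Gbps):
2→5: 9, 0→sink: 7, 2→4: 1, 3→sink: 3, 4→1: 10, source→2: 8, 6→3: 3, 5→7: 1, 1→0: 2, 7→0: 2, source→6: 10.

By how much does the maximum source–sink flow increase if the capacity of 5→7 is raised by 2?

Original max flow = 5.
After raising cap(5→7), augmenting paths through that edge carry 1 more unit.
New max flow = 6. Increase = 1.

1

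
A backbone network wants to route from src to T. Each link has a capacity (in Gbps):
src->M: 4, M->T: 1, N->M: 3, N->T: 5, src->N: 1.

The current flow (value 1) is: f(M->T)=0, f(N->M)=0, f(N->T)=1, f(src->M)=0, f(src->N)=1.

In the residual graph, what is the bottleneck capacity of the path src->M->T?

Residual capacities along the path: src->M: 4, M->T: 1.
Minimum is 1.

1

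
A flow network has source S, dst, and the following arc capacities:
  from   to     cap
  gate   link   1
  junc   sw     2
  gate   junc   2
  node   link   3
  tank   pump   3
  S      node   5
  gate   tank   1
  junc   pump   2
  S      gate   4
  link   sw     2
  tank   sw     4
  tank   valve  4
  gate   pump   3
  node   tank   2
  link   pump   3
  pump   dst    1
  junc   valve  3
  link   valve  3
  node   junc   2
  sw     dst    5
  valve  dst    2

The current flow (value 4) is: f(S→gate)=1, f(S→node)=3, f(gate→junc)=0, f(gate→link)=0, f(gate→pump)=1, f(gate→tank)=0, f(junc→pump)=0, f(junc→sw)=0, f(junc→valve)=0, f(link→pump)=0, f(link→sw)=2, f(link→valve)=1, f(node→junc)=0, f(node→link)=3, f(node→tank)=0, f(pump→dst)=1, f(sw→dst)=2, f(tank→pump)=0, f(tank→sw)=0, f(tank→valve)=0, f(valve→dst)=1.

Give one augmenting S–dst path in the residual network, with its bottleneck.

S→node→tank→valve→dst, bottleneck 1

Residual along S→node→tank→valve→dst: S→node: 2, node→tank: 2, tank→valve: 4, valve→dst: 1.
Bottleneck = min = 1.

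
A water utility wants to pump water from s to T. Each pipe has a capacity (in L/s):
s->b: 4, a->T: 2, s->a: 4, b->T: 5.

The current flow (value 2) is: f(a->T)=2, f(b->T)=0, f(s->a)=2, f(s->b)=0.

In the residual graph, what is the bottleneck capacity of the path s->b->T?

4

Residual capacities along the path: s->b: 4, b->T: 5.
Minimum is 4.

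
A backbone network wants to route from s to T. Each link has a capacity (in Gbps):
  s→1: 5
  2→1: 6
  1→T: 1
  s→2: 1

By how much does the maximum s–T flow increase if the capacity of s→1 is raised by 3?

Original max flow = 1.
Edge s→1 does not cross the min cut (source side {1, 2, s}), so extra capacity there cannot help.
New max flow = 1. Increase = 0.

0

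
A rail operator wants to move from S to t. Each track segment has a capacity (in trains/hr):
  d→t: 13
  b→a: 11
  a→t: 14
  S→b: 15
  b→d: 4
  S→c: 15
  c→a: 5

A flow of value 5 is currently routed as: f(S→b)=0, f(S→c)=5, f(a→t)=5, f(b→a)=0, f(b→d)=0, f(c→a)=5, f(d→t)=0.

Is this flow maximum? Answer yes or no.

No

Residual path S→b→a→t has bottleneck 9 > 0.
Pushing 9 along it raises the flow to 14, so the given flow is not maximum.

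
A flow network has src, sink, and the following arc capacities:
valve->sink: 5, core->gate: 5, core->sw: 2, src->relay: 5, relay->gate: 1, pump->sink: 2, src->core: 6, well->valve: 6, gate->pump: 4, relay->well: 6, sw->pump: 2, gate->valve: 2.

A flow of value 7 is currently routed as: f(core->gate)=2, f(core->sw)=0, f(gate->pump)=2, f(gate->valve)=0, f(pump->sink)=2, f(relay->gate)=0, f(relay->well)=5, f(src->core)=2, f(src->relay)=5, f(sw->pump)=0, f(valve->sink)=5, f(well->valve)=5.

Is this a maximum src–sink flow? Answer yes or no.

Yes

Residual reachable from src: {core, gate, pump, relay, src, sw, valve, well}; sink is not reachable.
Saturated cut: valve->sink, pump->sink with total capacity 7 = current flow value. Flow is maximum.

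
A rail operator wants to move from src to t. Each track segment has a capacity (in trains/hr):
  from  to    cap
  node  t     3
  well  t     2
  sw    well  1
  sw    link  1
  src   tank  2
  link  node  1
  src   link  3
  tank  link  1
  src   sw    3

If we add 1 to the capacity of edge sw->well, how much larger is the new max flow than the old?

Original max flow = 2.
After raising cap(sw->well), augmenting paths through that edge carry 1 more unit.
New max flow = 3. Increase = 1.

1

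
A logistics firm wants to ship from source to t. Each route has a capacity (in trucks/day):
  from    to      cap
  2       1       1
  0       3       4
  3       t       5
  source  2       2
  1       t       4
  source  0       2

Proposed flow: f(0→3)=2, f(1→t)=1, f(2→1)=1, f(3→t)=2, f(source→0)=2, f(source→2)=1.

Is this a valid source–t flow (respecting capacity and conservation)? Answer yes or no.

Every edge has 0 ≤ f(e) ≤ cap(e).
At each intermediate node, inflow equals outflow.

Yes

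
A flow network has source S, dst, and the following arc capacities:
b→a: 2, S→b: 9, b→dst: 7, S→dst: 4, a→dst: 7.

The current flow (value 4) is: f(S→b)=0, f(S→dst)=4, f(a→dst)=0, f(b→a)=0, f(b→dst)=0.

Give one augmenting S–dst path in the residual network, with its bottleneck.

Residual along S→b→dst: S→b: 9, b→dst: 7.
Bottleneck = min = 7.

S→b→dst, bottleneck 7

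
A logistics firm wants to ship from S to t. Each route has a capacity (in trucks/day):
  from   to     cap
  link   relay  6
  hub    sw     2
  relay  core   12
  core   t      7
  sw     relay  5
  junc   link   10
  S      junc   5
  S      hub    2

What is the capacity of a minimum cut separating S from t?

7

Max flow = 7 (via 2 augmenting paths).
In the residual at optimum, the set reachable from S is {S}.
Cut edges: S->junc (cap 5), S->hub (cap 2). Sum = 7.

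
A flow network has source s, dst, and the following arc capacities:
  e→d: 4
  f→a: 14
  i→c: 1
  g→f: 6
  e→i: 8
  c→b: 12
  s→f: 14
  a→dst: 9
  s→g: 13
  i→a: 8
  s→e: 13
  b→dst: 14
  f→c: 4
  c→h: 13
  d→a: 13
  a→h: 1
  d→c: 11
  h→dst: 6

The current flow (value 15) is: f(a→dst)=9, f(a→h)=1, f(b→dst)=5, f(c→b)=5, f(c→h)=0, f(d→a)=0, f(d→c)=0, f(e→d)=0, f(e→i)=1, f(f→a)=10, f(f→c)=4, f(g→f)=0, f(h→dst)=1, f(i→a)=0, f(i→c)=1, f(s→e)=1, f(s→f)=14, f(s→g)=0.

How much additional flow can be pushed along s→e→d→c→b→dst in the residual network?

Residual capacities along the path: s→e: 12, e→d: 4, d→c: 11, c→b: 7, b→dst: 9.
Minimum is 4.

4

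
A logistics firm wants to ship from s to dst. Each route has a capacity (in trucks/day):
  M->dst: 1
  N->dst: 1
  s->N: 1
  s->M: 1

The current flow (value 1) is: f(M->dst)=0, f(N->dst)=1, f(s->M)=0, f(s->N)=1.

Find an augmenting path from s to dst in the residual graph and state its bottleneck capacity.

s->M->dst, bottleneck 1

Residual along s->M->dst: s->M: 1, M->dst: 1.
Bottleneck = min = 1.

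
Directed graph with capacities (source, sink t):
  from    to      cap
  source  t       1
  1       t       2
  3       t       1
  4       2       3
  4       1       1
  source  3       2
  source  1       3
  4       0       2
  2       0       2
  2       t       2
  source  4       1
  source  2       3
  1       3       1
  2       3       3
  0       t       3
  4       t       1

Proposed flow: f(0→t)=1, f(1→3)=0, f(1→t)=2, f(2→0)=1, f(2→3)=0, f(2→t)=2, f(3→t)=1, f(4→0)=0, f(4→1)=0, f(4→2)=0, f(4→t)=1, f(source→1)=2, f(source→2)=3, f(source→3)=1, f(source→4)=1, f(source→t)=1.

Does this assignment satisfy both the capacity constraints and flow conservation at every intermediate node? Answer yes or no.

Every edge has 0 ≤ f(e) ≤ cap(e).
At each intermediate node, inflow equals outflow.

Yes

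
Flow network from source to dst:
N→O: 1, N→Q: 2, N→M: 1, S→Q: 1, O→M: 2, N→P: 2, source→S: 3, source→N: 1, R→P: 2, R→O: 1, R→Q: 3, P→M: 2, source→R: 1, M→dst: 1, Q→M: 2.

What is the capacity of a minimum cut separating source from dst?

1

Max flow = 1 (via 1 augmenting path).
In the residual at optimum, the set reachable from source is {M, N, O, P, Q, R, S, source}.
Cut edges: M→dst (cap 1). Sum = 1.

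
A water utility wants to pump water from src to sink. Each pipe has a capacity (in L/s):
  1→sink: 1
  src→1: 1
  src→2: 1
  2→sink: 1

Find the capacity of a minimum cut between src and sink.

2

Max flow = 2 (via 2 augmenting paths).
In the residual at optimum, the set reachable from src is {src}.
Cut edges: src→1 (cap 1), src→2 (cap 1). Sum = 2.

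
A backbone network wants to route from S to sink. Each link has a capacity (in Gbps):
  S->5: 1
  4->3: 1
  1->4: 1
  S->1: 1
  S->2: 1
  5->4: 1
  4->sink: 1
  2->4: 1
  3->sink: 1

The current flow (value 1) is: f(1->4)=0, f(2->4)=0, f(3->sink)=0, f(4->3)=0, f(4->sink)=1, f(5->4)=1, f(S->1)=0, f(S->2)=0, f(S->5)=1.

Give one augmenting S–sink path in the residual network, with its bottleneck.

S->1->4->3->sink, bottleneck 1

Residual along S->1->4->3->sink: S->1: 1, 1->4: 1, 4->3: 1, 3->sink: 1.
Bottleneck = min = 1.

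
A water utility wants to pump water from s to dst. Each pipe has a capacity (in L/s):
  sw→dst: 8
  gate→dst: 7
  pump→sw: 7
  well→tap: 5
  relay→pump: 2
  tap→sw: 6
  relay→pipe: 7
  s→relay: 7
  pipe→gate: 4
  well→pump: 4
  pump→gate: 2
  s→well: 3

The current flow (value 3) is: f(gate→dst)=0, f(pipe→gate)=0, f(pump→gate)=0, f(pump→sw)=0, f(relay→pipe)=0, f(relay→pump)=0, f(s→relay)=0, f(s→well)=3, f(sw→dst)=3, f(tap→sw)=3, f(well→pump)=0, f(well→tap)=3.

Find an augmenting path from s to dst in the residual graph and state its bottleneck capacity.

Residual along s→relay→pump→sw→dst: s→relay: 7, relay→pump: 2, pump→sw: 7, sw→dst: 5.
Bottleneck = min = 2.

s→relay→pump→sw→dst, bottleneck 2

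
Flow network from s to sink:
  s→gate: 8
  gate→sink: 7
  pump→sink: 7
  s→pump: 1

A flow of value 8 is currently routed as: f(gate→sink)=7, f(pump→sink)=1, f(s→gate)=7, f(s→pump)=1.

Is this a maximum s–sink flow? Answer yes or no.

Yes

Residual reachable from s: {gate, s}; sink is not reachable.
Saturated cut: s→pump, gate→sink with total capacity 8 = current flow value. Flow is maximum.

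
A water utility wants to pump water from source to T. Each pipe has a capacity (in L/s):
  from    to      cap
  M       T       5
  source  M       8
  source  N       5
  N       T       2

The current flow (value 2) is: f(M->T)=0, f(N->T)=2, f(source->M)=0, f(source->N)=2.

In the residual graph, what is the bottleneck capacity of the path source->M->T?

Residual capacities along the path: source->M: 8, M->T: 5.
Minimum is 5.

5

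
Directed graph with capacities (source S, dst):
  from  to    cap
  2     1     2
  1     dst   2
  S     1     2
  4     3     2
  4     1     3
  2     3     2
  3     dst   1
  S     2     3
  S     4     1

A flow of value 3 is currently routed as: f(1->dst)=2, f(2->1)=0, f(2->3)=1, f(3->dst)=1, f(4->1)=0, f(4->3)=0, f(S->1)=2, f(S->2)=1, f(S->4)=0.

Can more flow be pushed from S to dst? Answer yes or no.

No

Residual reachable from S: {1, 2, 3, 4, S}; dst is not reachable.
Saturated cut: 1->dst, 3->dst with total capacity 3 = current flow value. Flow is maximum.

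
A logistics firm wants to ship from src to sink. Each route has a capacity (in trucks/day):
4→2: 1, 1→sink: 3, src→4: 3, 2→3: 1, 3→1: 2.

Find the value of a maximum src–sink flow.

Augment src→4→2→3→1→sink: bottleneck 1. Total 1.
No augmenting path remains in the residual graph.

1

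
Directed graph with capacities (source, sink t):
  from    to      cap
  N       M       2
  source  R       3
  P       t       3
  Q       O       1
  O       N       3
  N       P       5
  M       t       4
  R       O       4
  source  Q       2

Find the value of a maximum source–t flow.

Augment source→Q→O→N→P→t: bottleneck 1. Total 1.
Augment source→R→O→N→P→t: bottleneck 2. Total 3.
No augmenting path remains in the residual graph.

3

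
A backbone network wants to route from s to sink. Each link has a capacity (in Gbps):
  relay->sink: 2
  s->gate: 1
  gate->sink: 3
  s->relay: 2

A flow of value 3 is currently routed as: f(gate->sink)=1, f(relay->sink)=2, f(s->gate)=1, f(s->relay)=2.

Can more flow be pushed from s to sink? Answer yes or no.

Residual reachable from s: {s}; sink is not reachable.
Saturated cut: s->relay, s->gate with total capacity 3 = current flow value. Flow is maximum.

No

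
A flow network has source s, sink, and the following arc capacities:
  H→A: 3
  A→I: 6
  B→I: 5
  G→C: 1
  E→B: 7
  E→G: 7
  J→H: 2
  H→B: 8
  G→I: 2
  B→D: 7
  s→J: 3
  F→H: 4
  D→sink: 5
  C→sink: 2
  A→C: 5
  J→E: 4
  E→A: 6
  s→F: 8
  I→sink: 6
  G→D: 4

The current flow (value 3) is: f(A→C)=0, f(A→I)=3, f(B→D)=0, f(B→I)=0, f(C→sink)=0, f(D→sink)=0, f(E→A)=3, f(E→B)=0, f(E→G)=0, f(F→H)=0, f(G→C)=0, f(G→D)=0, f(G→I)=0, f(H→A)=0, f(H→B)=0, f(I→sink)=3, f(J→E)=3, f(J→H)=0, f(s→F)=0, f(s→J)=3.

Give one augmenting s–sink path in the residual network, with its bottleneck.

Residual along s→F→H→B→D→sink: s→F: 8, F→H: 4, H→B: 8, B→D: 7, D→sink: 5.
Bottleneck = min = 4.

s→F→H→B→D→sink, bottleneck 4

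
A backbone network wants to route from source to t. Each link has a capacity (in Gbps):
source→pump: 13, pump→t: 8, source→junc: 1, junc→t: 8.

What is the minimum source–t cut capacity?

9

Max flow = 9 (via 2 augmenting paths).
In the residual at optimum, the set reachable from source is {pump, source}.
Cut edges: source→junc (cap 1), pump→t (cap 8). Sum = 9.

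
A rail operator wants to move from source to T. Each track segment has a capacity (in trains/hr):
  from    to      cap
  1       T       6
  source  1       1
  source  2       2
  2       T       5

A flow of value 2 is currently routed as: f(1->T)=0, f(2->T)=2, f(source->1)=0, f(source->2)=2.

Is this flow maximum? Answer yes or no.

Residual path source->1->T has bottleneck 1 > 0.
Pushing 1 along it raises the flow to 3, so the given flow is not maximum.

No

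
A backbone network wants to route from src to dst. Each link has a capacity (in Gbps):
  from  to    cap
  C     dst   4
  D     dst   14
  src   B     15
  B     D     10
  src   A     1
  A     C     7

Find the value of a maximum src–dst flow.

Augment src→A→C→dst: bottleneck 1. Total 1.
Augment src→B→D→dst: bottleneck 10. Total 11.
No augmenting path remains in the residual graph.

11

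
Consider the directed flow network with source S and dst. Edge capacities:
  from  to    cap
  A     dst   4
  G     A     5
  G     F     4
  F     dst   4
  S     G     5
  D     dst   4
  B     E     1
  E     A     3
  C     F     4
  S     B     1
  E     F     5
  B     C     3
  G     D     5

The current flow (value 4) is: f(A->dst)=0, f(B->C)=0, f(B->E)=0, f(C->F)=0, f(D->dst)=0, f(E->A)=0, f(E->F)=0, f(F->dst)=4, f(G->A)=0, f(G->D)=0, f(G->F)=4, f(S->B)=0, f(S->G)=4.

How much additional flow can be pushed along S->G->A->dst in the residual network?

Residual capacities along the path: S->G: 1, G->A: 5, A->dst: 4.
Minimum is 1.

1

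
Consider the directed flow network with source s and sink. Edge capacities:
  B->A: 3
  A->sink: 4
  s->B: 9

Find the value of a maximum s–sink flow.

3

Augment s->B->A->sink: bottleneck 3. Total 3.
No augmenting path remains in the residual graph.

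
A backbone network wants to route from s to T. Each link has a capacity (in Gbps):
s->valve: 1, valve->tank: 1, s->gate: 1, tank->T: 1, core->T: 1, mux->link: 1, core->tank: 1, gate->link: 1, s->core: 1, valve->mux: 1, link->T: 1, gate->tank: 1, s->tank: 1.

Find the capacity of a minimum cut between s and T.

3

Max flow = 3 (via 3 augmenting paths).
In the residual at optimum, the set reachable from s is {gate, link, mux, s, tank, valve}.
Cut edges: s->core (cap 1), link->T (cap 1), tank->T (cap 1). Sum = 3.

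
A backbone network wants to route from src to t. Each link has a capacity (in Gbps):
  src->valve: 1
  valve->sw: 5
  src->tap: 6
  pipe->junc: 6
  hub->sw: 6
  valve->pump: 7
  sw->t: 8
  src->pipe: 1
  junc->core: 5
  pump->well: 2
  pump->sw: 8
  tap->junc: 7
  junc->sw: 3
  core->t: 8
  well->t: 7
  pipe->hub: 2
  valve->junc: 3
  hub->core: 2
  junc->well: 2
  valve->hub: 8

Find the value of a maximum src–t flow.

8

Augment src->valve->sw->t: bottleneck 1. Total 1.
Augment src->pipe->hub->sw->t: bottleneck 1. Total 2.
Augment src->tap->junc->well->t: bottleneck 2. Total 4.
Augment src->tap->junc->core->t: bottleneck 4. Total 8.
No augmenting path remains in the residual graph.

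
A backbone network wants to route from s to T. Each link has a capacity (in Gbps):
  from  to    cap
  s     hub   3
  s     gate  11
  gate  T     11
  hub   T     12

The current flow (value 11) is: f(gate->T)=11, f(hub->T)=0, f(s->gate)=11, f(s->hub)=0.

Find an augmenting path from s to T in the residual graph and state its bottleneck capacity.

s->hub->T, bottleneck 3

Residual along s->hub->T: s->hub: 3, hub->T: 12.
Bottleneck = min = 3.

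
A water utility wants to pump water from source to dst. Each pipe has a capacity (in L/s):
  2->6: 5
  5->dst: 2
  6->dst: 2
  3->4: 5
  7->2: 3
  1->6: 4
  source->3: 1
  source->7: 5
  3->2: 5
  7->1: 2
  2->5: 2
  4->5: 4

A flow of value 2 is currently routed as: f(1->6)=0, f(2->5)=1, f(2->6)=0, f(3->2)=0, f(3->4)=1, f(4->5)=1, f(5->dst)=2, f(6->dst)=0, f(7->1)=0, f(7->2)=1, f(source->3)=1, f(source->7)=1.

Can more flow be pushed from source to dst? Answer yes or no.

Yes

Residual path source->7->2->6->dst has bottleneck 2 > 0.
Pushing 2 along it raises the flow to 4, so the given flow is not maximum.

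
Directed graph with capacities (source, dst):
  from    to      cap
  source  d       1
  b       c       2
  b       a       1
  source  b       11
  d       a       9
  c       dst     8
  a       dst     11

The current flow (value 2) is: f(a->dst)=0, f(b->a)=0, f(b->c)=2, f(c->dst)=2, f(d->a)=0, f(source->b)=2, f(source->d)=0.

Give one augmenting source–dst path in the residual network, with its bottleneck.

Residual along source->b->a->dst: source->b: 9, b->a: 1, a->dst: 11.
Bottleneck = min = 1.

source->b->a->dst, bottleneck 1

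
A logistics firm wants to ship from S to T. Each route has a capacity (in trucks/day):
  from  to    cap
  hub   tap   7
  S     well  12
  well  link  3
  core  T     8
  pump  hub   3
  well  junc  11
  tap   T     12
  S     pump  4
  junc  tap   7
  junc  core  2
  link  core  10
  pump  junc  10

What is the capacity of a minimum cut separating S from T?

15

Max flow = 15 (via 4 augmenting paths).
In the residual at optimum, the set reachable from S is {S, junc, pump, well}.
Cut edges: well→link (cap 3), pump→hub (cap 3), junc→core (cap 2), junc→tap (cap 7). Sum = 15.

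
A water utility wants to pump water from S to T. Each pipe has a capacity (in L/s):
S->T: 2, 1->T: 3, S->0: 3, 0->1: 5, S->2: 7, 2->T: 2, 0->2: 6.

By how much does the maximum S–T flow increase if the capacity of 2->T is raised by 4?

Original max flow = 7.
After raising cap(2->T), augmenting paths through that edge carry 4 more units.
New max flow = 11. Increase = 4.

4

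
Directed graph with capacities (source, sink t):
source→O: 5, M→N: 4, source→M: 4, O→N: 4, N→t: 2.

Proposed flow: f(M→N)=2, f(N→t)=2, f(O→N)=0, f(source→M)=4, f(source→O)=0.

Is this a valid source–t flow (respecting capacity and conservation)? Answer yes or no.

No

Conservation fails at M: inflow 4 ≠ outflow 2.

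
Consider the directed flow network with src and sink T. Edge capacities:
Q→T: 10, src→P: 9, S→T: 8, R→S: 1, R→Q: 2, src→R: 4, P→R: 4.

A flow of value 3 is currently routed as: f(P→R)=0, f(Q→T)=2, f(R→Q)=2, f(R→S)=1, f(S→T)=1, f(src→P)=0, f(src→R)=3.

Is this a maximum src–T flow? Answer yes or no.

Yes

Residual reachable from src: {P, R, src}; T is not reachable.
Saturated cut: R→Q, R→S with total capacity 3 = current flow value. Flow is maximum.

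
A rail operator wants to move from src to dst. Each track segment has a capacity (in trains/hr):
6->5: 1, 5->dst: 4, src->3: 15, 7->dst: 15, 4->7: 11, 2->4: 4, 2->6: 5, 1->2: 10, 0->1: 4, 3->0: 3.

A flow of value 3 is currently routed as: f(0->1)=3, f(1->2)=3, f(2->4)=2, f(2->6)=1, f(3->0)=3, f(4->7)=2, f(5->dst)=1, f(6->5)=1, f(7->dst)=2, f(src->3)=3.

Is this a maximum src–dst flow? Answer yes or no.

Residual reachable from src: {3, src}; dst is not reachable.
Saturated cut: 3->0 with total capacity 3 = current flow value. Flow is maximum.

Yes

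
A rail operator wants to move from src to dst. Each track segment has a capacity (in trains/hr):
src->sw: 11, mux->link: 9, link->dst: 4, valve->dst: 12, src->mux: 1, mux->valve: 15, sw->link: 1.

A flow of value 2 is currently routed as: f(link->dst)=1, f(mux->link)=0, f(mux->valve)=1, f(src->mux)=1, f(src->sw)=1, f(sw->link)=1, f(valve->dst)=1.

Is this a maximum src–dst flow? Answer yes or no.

Yes

Residual reachable from src: {src, sw}; dst is not reachable.
Saturated cut: src->mux, sw->link with total capacity 2 = current flow value. Flow is maximum.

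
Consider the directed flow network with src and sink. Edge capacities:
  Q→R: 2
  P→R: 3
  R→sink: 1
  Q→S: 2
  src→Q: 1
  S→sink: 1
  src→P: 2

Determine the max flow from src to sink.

Augment src→Q→S→sink: bottleneck 1. Total 1.
Augment src→P→R→sink: bottleneck 1. Total 2.
No augmenting path remains in the residual graph.

2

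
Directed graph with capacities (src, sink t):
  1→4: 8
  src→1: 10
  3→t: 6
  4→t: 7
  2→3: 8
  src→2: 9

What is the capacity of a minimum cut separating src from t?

Max flow = 13 (via 2 augmenting paths).
In the residual at optimum, the set reachable from src is {1, 2, 3, 4, src}.
Cut edges: 4→t (cap 7), 3→t (cap 6). Sum = 13.

13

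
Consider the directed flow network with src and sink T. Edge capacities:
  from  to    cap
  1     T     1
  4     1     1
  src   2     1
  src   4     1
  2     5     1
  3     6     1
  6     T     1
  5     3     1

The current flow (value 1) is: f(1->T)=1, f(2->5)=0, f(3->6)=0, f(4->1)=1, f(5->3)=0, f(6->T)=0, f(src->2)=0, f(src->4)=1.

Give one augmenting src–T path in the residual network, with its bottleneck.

src->2->5->3->6->T, bottleneck 1

Residual along src->2->5->3->6->T: src->2: 1, 2->5: 1, 5->3: 1, 3->6: 1, 6->T: 1.
Bottleneck = min = 1.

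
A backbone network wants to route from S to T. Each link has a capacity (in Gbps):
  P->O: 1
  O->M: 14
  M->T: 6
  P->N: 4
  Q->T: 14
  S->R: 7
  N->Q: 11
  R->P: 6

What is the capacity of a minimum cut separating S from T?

Max flow = 5 (via 2 augmenting paths).
In the residual at optimum, the set reachable from S is {P, R, S}.
Cut edges: P->O (cap 1), P->N (cap 4). Sum = 5.

5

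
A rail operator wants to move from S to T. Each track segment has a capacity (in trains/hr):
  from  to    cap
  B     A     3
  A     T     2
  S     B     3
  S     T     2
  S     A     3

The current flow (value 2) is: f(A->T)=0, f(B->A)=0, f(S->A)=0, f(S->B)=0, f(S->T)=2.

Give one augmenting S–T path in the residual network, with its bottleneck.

Residual along S->A->T: S->A: 3, A->T: 2.
Bottleneck = min = 2.

S->A->T, bottleneck 2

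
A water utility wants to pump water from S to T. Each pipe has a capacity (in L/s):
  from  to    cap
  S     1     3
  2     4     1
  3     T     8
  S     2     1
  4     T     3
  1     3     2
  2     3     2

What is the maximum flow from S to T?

3

Augment S->1->3->T: bottleneck 2. Total 2.
Augment S->2->3->T: bottleneck 1. Total 3.
No augmenting path remains in the residual graph.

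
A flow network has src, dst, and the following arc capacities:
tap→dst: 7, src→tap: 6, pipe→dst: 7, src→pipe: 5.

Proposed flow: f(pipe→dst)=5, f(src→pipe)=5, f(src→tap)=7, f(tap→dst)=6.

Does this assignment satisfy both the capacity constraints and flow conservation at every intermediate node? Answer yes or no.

No

Capacity violated on src→tap: flow 7 > capacity 6.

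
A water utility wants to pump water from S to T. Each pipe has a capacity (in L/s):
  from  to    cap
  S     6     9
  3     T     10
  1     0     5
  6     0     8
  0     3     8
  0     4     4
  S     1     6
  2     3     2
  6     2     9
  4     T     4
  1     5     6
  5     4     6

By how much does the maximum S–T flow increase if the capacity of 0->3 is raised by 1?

Original max flow = 14.
Even with extra capacity on 0->3, another cut of capacity 14 remains binding.
New max flow = 14. Increase = 0.

0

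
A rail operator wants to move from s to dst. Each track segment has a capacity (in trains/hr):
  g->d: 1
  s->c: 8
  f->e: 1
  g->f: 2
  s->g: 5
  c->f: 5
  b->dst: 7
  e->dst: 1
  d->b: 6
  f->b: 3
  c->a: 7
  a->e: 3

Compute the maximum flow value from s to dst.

Augment s->g->d->b->dst: bottleneck 1. Total 1.
Augment s->g->f->b->dst: bottleneck 2. Total 3.
Augment s->c->f->b->dst: bottleneck 1. Total 4.
Augment s->c->f->e->dst: bottleneck 1. Total 5.
No augmenting path remains in the residual graph.

5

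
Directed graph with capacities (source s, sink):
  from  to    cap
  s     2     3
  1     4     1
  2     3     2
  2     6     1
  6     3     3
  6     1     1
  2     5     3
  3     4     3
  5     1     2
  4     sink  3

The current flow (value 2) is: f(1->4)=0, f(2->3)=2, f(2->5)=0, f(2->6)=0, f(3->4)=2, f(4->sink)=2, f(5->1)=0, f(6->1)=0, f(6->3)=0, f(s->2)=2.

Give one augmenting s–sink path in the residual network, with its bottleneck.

s->2->6->3->4->sink, bottleneck 1

Residual along s->2->6->3->4->sink: s->2: 1, 2->6: 1, 6->3: 3, 3->4: 1, 4->sink: 1.
Bottleneck = min = 1.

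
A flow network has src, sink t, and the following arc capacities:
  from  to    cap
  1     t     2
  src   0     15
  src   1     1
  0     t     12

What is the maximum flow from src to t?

13

Augment src→0→t: bottleneck 12. Total 12.
Augment src→1→t: bottleneck 1. Total 13.
No augmenting path remains in the residual graph.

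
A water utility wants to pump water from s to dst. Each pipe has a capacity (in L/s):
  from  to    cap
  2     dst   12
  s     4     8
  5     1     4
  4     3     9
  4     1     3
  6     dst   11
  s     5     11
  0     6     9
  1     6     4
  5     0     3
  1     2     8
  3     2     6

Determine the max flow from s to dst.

Augment s→4→3→2→dst: bottleneck 6. Total 6.
Augment s→4→1→2→dst: bottleneck 2. Total 8.
Augment s→5→1→2→dst: bottleneck 4. Total 12.
Augment s→5→0→6→dst: bottleneck 3. Total 15.
No augmenting path remains in the residual graph.

15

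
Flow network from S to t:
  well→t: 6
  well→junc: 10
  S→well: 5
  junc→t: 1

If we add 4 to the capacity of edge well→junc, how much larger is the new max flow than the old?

0

Original max flow = 5.
Edge well→junc does not cross the min cut (source side {S}), so extra capacity there cannot help.
New max flow = 5. Increase = 0.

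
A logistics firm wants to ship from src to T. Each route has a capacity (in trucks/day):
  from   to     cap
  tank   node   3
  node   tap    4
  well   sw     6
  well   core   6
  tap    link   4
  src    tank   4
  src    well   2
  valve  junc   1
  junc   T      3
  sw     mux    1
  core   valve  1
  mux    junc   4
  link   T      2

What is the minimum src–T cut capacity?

4

Max flow = 4 (via 3 augmenting paths).
In the residual at optimum, the set reachable from src is {link, node, src, tank, tap}.
Cut edges: src→well (cap 2), link→T (cap 2). Sum = 4.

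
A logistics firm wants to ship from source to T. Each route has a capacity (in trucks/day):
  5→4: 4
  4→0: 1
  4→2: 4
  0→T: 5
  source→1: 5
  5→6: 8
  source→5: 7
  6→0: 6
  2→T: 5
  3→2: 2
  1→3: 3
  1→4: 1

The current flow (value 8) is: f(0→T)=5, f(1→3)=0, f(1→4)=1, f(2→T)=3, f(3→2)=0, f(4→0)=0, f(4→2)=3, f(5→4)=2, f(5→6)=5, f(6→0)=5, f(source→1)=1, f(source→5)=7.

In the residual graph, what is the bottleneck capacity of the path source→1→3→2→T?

Residual capacities along the path: source→1: 4, 1→3: 3, 3→2: 2, 2→T: 2.
Minimum is 2.

2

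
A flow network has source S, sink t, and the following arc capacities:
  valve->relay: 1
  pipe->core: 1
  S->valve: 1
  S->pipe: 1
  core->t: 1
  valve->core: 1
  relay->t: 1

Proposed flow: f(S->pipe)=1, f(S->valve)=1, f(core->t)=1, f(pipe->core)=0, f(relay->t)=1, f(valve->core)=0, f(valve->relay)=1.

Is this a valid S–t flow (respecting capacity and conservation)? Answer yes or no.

No

Conservation fails at pipe: inflow 1 ≠ outflow 0.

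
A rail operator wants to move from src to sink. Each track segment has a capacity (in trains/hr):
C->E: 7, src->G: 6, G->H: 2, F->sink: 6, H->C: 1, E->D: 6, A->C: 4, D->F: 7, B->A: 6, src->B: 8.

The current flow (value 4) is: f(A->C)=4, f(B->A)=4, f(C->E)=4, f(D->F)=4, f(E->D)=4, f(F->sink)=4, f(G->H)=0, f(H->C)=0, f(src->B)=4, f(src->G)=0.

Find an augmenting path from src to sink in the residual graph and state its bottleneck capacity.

src->G->H->C->E->D->F->sink, bottleneck 1

Residual along src->G->H->C->E->D->F->sink: src->G: 6, G->H: 2, H->C: 1, C->E: 3, E->D: 2, D->F: 3, F->sink: 2.
Bottleneck = min = 1.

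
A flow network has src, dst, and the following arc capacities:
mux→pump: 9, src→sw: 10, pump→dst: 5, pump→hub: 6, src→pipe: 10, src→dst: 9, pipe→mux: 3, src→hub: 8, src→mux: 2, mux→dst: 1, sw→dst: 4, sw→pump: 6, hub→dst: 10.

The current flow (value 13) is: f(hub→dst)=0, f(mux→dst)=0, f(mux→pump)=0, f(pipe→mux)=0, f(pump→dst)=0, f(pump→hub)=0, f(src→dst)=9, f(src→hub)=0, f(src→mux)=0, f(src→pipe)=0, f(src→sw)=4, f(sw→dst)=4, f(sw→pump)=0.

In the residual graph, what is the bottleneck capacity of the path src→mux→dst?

Residual capacities along the path: src→mux: 2, mux→dst: 1.
Minimum is 1.

1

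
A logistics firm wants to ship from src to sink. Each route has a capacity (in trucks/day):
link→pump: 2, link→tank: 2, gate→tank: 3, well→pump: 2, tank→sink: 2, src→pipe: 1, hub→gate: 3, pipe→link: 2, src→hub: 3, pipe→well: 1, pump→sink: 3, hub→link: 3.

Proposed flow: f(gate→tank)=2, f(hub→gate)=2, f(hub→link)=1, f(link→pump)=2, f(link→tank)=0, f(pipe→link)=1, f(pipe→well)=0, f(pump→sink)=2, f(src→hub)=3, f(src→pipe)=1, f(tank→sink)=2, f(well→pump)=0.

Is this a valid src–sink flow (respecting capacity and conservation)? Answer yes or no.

Every edge has 0 ≤ f(e) ≤ cap(e).
At each intermediate node, inflow equals outflow.

Yes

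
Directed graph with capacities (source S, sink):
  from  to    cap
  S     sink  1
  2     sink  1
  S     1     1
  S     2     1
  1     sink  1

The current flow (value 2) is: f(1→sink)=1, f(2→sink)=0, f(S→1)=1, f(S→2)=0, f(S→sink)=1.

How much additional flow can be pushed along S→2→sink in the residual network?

Residual capacities along the path: S→2: 1, 2→sink: 1.
Minimum is 1.

1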